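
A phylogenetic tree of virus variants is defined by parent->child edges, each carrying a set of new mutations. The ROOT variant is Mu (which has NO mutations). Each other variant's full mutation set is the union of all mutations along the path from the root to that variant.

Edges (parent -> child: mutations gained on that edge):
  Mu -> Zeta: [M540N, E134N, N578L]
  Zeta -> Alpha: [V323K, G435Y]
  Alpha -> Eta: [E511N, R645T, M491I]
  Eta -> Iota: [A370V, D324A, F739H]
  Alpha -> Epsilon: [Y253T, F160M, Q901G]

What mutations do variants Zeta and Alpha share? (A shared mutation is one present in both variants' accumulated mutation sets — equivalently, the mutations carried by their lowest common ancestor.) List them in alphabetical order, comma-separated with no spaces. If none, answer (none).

Accumulating mutations along path to Zeta:
  At Mu: gained [] -> total []
  At Zeta: gained ['M540N', 'E134N', 'N578L'] -> total ['E134N', 'M540N', 'N578L']
Mutations(Zeta) = ['E134N', 'M540N', 'N578L']
Accumulating mutations along path to Alpha:
  At Mu: gained [] -> total []
  At Zeta: gained ['M540N', 'E134N', 'N578L'] -> total ['E134N', 'M540N', 'N578L']
  At Alpha: gained ['V323K', 'G435Y'] -> total ['E134N', 'G435Y', 'M540N', 'N578L', 'V323K']
Mutations(Alpha) = ['E134N', 'G435Y', 'M540N', 'N578L', 'V323K']
Intersection: ['E134N', 'M540N', 'N578L'] ∩ ['E134N', 'G435Y', 'M540N', 'N578L', 'V323K'] = ['E134N', 'M540N', 'N578L']

Answer: E134N,M540N,N578L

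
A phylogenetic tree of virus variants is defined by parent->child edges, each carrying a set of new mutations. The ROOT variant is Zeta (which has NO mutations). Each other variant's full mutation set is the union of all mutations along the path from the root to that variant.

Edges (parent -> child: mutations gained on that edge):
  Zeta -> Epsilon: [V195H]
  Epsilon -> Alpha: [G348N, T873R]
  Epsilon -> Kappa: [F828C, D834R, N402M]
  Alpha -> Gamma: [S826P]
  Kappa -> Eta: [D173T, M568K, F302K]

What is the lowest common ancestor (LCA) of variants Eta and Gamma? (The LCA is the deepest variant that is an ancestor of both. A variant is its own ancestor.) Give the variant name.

Answer: Epsilon

Derivation:
Path from root to Eta: Zeta -> Epsilon -> Kappa -> Eta
  ancestors of Eta: {Zeta, Epsilon, Kappa, Eta}
Path from root to Gamma: Zeta -> Epsilon -> Alpha -> Gamma
  ancestors of Gamma: {Zeta, Epsilon, Alpha, Gamma}
Common ancestors: {Zeta, Epsilon}
Walk up from Gamma: Gamma (not in ancestors of Eta), Alpha (not in ancestors of Eta), Epsilon (in ancestors of Eta), Zeta (in ancestors of Eta)
Deepest common ancestor (LCA) = Epsilon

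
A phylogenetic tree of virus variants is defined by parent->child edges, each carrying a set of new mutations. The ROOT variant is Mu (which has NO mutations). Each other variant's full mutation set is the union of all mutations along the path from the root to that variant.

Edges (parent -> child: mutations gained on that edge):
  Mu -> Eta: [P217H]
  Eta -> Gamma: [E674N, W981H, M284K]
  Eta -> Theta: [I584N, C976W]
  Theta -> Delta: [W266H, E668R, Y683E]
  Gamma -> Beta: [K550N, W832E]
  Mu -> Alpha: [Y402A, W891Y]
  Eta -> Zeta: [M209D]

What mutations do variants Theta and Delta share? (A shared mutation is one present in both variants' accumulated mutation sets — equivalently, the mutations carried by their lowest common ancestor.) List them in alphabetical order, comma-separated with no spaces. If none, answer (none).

Answer: C976W,I584N,P217H

Derivation:
Accumulating mutations along path to Theta:
  At Mu: gained [] -> total []
  At Eta: gained ['P217H'] -> total ['P217H']
  At Theta: gained ['I584N', 'C976W'] -> total ['C976W', 'I584N', 'P217H']
Mutations(Theta) = ['C976W', 'I584N', 'P217H']
Accumulating mutations along path to Delta:
  At Mu: gained [] -> total []
  At Eta: gained ['P217H'] -> total ['P217H']
  At Theta: gained ['I584N', 'C976W'] -> total ['C976W', 'I584N', 'P217H']
  At Delta: gained ['W266H', 'E668R', 'Y683E'] -> total ['C976W', 'E668R', 'I584N', 'P217H', 'W266H', 'Y683E']
Mutations(Delta) = ['C976W', 'E668R', 'I584N', 'P217H', 'W266H', 'Y683E']
Intersection: ['C976W', 'I584N', 'P217H'] ∩ ['C976W', 'E668R', 'I584N', 'P217H', 'W266H', 'Y683E'] = ['C976W', 'I584N', 'P217H']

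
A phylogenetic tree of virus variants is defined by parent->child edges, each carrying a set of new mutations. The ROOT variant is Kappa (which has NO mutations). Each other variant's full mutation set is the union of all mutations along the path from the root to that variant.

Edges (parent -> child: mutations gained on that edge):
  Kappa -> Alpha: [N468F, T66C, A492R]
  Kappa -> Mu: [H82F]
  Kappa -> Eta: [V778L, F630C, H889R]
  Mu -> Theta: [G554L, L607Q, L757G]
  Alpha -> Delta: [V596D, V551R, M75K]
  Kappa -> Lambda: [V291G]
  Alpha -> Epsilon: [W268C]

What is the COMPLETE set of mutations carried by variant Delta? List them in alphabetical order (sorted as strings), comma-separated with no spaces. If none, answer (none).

Answer: A492R,M75K,N468F,T66C,V551R,V596D

Derivation:
At Kappa: gained [] -> total []
At Alpha: gained ['N468F', 'T66C', 'A492R'] -> total ['A492R', 'N468F', 'T66C']
At Delta: gained ['V596D', 'V551R', 'M75K'] -> total ['A492R', 'M75K', 'N468F', 'T66C', 'V551R', 'V596D']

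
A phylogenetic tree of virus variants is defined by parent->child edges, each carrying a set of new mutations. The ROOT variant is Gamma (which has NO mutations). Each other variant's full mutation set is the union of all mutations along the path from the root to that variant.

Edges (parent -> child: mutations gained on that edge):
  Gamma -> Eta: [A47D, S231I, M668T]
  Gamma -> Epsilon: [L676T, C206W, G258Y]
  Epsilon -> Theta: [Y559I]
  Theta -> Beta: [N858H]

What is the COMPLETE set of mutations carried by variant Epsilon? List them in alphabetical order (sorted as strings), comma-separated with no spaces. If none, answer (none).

At Gamma: gained [] -> total []
At Epsilon: gained ['L676T', 'C206W', 'G258Y'] -> total ['C206W', 'G258Y', 'L676T']

Answer: C206W,G258Y,L676T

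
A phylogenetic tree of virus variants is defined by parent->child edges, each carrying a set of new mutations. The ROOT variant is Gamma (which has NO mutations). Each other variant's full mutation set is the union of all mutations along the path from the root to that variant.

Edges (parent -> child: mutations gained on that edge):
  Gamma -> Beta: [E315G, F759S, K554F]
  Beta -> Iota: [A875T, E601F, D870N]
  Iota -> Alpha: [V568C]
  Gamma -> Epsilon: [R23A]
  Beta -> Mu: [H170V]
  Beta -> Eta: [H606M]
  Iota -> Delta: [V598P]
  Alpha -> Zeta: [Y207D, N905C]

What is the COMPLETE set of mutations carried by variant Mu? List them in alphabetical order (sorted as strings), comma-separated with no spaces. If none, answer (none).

At Gamma: gained [] -> total []
At Beta: gained ['E315G', 'F759S', 'K554F'] -> total ['E315G', 'F759S', 'K554F']
At Mu: gained ['H170V'] -> total ['E315G', 'F759S', 'H170V', 'K554F']

Answer: E315G,F759S,H170V,K554F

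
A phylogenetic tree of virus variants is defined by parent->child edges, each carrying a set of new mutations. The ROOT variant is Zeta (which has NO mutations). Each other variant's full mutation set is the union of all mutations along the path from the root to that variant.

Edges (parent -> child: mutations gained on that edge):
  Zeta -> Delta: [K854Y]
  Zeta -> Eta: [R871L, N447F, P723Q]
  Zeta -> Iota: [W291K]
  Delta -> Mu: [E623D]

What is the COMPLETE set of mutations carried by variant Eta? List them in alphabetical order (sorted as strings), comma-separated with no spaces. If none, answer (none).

At Zeta: gained [] -> total []
At Eta: gained ['R871L', 'N447F', 'P723Q'] -> total ['N447F', 'P723Q', 'R871L']

Answer: N447F,P723Q,R871L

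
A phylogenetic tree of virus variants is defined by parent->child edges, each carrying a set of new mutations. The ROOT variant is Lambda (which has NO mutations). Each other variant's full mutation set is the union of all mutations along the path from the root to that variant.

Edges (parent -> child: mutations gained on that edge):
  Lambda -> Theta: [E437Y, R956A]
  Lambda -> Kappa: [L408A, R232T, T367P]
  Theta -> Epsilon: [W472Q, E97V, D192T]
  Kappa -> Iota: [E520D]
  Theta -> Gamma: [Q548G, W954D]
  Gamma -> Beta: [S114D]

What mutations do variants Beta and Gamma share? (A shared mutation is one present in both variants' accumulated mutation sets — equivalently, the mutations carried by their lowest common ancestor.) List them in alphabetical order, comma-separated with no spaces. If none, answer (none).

Answer: E437Y,Q548G,R956A,W954D

Derivation:
Accumulating mutations along path to Beta:
  At Lambda: gained [] -> total []
  At Theta: gained ['E437Y', 'R956A'] -> total ['E437Y', 'R956A']
  At Gamma: gained ['Q548G', 'W954D'] -> total ['E437Y', 'Q548G', 'R956A', 'W954D']
  At Beta: gained ['S114D'] -> total ['E437Y', 'Q548G', 'R956A', 'S114D', 'W954D']
Mutations(Beta) = ['E437Y', 'Q548G', 'R956A', 'S114D', 'W954D']
Accumulating mutations along path to Gamma:
  At Lambda: gained [] -> total []
  At Theta: gained ['E437Y', 'R956A'] -> total ['E437Y', 'R956A']
  At Gamma: gained ['Q548G', 'W954D'] -> total ['E437Y', 'Q548G', 'R956A', 'W954D']
Mutations(Gamma) = ['E437Y', 'Q548G', 'R956A', 'W954D']
Intersection: ['E437Y', 'Q548G', 'R956A', 'S114D', 'W954D'] ∩ ['E437Y', 'Q548G', 'R956A', 'W954D'] = ['E437Y', 'Q548G', 'R956A', 'W954D']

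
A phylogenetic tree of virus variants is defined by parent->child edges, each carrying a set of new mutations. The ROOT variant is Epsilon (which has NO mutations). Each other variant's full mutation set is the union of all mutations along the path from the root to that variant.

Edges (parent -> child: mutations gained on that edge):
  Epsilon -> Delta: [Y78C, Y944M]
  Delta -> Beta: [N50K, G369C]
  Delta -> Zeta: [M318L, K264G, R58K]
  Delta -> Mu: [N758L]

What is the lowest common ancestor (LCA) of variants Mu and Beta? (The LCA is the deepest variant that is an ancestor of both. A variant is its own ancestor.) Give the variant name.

Answer: Delta

Derivation:
Path from root to Mu: Epsilon -> Delta -> Mu
  ancestors of Mu: {Epsilon, Delta, Mu}
Path from root to Beta: Epsilon -> Delta -> Beta
  ancestors of Beta: {Epsilon, Delta, Beta}
Common ancestors: {Epsilon, Delta}
Walk up from Beta: Beta (not in ancestors of Mu), Delta (in ancestors of Mu), Epsilon (in ancestors of Mu)
Deepest common ancestor (LCA) = Delta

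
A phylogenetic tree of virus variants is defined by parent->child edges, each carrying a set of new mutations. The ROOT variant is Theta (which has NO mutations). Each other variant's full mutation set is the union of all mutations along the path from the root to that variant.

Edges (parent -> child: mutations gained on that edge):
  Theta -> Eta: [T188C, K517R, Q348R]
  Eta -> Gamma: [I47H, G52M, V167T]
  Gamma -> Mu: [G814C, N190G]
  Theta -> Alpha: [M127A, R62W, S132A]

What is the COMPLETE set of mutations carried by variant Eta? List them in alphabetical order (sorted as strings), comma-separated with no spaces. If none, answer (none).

At Theta: gained [] -> total []
At Eta: gained ['T188C', 'K517R', 'Q348R'] -> total ['K517R', 'Q348R', 'T188C']

Answer: K517R,Q348R,T188C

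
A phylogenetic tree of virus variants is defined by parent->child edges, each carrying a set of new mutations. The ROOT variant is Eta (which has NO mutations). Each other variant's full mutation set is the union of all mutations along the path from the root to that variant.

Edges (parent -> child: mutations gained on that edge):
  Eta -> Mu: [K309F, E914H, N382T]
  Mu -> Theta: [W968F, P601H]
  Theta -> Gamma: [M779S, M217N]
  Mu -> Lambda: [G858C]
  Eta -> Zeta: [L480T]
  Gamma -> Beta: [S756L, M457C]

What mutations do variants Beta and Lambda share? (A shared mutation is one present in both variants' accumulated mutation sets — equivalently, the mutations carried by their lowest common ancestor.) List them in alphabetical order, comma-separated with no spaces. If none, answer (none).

Answer: E914H,K309F,N382T

Derivation:
Accumulating mutations along path to Beta:
  At Eta: gained [] -> total []
  At Mu: gained ['K309F', 'E914H', 'N382T'] -> total ['E914H', 'K309F', 'N382T']
  At Theta: gained ['W968F', 'P601H'] -> total ['E914H', 'K309F', 'N382T', 'P601H', 'W968F']
  At Gamma: gained ['M779S', 'M217N'] -> total ['E914H', 'K309F', 'M217N', 'M779S', 'N382T', 'P601H', 'W968F']
  At Beta: gained ['S756L', 'M457C'] -> total ['E914H', 'K309F', 'M217N', 'M457C', 'M779S', 'N382T', 'P601H', 'S756L', 'W968F']
Mutations(Beta) = ['E914H', 'K309F', 'M217N', 'M457C', 'M779S', 'N382T', 'P601H', 'S756L', 'W968F']
Accumulating mutations along path to Lambda:
  At Eta: gained [] -> total []
  At Mu: gained ['K309F', 'E914H', 'N382T'] -> total ['E914H', 'K309F', 'N382T']
  At Lambda: gained ['G858C'] -> total ['E914H', 'G858C', 'K309F', 'N382T']
Mutations(Lambda) = ['E914H', 'G858C', 'K309F', 'N382T']
Intersection: ['E914H', 'K309F', 'M217N', 'M457C', 'M779S', 'N382T', 'P601H', 'S756L', 'W968F'] ∩ ['E914H', 'G858C', 'K309F', 'N382T'] = ['E914H', 'K309F', 'N382T']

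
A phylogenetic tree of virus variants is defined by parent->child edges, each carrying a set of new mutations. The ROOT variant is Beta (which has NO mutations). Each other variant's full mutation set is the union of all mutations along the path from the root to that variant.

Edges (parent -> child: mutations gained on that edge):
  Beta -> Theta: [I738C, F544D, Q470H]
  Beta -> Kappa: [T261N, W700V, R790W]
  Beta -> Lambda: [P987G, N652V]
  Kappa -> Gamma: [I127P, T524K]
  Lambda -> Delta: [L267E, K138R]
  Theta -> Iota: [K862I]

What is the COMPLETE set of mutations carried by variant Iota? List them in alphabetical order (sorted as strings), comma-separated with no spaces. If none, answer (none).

At Beta: gained [] -> total []
At Theta: gained ['I738C', 'F544D', 'Q470H'] -> total ['F544D', 'I738C', 'Q470H']
At Iota: gained ['K862I'] -> total ['F544D', 'I738C', 'K862I', 'Q470H']

Answer: F544D,I738C,K862I,Q470H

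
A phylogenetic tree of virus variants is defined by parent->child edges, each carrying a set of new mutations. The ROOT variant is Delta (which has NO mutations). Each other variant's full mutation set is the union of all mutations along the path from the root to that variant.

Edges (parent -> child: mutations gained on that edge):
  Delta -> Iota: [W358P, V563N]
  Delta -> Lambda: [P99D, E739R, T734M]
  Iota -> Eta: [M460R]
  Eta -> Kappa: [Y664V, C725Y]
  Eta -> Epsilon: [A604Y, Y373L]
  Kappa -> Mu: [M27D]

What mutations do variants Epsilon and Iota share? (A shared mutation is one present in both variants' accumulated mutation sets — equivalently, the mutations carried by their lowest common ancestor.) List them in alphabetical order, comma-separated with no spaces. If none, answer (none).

Accumulating mutations along path to Epsilon:
  At Delta: gained [] -> total []
  At Iota: gained ['W358P', 'V563N'] -> total ['V563N', 'W358P']
  At Eta: gained ['M460R'] -> total ['M460R', 'V563N', 'W358P']
  At Epsilon: gained ['A604Y', 'Y373L'] -> total ['A604Y', 'M460R', 'V563N', 'W358P', 'Y373L']
Mutations(Epsilon) = ['A604Y', 'M460R', 'V563N', 'W358P', 'Y373L']
Accumulating mutations along path to Iota:
  At Delta: gained [] -> total []
  At Iota: gained ['W358P', 'V563N'] -> total ['V563N', 'W358P']
Mutations(Iota) = ['V563N', 'W358P']
Intersection: ['A604Y', 'M460R', 'V563N', 'W358P', 'Y373L'] ∩ ['V563N', 'W358P'] = ['V563N', 'W358P']

Answer: V563N,W358P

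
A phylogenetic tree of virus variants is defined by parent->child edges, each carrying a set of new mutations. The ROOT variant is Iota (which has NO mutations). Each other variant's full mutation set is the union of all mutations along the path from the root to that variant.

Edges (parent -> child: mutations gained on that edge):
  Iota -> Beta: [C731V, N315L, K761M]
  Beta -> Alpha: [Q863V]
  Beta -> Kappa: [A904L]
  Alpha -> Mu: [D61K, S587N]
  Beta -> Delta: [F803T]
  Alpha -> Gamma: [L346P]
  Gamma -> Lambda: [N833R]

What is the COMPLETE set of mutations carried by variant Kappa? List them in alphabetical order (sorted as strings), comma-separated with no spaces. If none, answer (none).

Answer: A904L,C731V,K761M,N315L

Derivation:
At Iota: gained [] -> total []
At Beta: gained ['C731V', 'N315L', 'K761M'] -> total ['C731V', 'K761M', 'N315L']
At Kappa: gained ['A904L'] -> total ['A904L', 'C731V', 'K761M', 'N315L']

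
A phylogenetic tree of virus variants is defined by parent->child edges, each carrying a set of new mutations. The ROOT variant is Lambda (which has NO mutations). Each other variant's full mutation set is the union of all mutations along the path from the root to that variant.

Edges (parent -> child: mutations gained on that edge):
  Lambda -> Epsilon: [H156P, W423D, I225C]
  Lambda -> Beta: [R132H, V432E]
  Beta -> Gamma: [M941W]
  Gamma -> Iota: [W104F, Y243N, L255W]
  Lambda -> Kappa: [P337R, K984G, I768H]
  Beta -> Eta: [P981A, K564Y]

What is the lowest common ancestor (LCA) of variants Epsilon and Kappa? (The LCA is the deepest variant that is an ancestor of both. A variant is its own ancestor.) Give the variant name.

Path from root to Epsilon: Lambda -> Epsilon
  ancestors of Epsilon: {Lambda, Epsilon}
Path from root to Kappa: Lambda -> Kappa
  ancestors of Kappa: {Lambda, Kappa}
Common ancestors: {Lambda}
Walk up from Kappa: Kappa (not in ancestors of Epsilon), Lambda (in ancestors of Epsilon)
Deepest common ancestor (LCA) = Lambda

Answer: Lambda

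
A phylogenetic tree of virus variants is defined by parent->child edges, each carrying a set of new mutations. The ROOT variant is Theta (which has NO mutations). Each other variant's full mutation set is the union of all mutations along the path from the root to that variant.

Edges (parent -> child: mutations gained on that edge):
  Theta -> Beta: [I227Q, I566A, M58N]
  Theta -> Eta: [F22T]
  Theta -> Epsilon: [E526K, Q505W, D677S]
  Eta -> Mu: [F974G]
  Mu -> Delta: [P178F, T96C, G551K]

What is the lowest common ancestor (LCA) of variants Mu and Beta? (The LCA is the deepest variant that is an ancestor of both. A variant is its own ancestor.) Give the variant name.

Answer: Theta

Derivation:
Path from root to Mu: Theta -> Eta -> Mu
  ancestors of Mu: {Theta, Eta, Mu}
Path from root to Beta: Theta -> Beta
  ancestors of Beta: {Theta, Beta}
Common ancestors: {Theta}
Walk up from Beta: Beta (not in ancestors of Mu), Theta (in ancestors of Mu)
Deepest common ancestor (LCA) = Theta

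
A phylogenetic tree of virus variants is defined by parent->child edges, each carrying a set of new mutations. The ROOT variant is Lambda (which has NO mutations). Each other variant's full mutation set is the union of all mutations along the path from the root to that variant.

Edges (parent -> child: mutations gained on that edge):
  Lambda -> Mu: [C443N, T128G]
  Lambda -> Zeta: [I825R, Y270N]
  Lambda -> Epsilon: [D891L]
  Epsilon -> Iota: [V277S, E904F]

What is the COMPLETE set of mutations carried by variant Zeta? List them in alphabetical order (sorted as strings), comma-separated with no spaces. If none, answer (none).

Answer: I825R,Y270N

Derivation:
At Lambda: gained [] -> total []
At Zeta: gained ['I825R', 'Y270N'] -> total ['I825R', 'Y270N']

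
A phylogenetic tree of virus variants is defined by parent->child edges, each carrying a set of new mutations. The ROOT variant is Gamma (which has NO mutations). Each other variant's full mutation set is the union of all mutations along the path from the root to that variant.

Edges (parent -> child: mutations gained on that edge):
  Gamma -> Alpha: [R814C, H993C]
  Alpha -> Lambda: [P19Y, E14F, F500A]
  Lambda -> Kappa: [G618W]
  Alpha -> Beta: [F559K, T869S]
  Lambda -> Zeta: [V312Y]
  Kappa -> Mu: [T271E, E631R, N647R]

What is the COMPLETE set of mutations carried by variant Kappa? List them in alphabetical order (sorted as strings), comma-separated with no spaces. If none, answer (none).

Answer: E14F,F500A,G618W,H993C,P19Y,R814C

Derivation:
At Gamma: gained [] -> total []
At Alpha: gained ['R814C', 'H993C'] -> total ['H993C', 'R814C']
At Lambda: gained ['P19Y', 'E14F', 'F500A'] -> total ['E14F', 'F500A', 'H993C', 'P19Y', 'R814C']
At Kappa: gained ['G618W'] -> total ['E14F', 'F500A', 'G618W', 'H993C', 'P19Y', 'R814C']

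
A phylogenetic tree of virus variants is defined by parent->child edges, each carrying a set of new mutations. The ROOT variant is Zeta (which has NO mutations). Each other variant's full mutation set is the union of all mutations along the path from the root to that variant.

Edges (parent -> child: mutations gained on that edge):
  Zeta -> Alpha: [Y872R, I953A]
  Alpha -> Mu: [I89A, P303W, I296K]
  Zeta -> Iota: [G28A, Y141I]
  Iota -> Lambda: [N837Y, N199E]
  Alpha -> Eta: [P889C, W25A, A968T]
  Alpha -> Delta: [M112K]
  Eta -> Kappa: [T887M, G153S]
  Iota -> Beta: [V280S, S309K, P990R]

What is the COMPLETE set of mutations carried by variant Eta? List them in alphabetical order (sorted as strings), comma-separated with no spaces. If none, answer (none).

Answer: A968T,I953A,P889C,W25A,Y872R

Derivation:
At Zeta: gained [] -> total []
At Alpha: gained ['Y872R', 'I953A'] -> total ['I953A', 'Y872R']
At Eta: gained ['P889C', 'W25A', 'A968T'] -> total ['A968T', 'I953A', 'P889C', 'W25A', 'Y872R']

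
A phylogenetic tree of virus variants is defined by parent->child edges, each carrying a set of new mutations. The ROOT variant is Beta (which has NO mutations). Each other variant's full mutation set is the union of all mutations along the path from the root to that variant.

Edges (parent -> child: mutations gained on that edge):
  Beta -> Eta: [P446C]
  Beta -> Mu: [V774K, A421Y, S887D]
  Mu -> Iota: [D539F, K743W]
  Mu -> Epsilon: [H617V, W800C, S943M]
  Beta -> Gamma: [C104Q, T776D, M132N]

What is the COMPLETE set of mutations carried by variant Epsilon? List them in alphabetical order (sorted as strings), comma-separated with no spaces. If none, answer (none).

At Beta: gained [] -> total []
At Mu: gained ['V774K', 'A421Y', 'S887D'] -> total ['A421Y', 'S887D', 'V774K']
At Epsilon: gained ['H617V', 'W800C', 'S943M'] -> total ['A421Y', 'H617V', 'S887D', 'S943M', 'V774K', 'W800C']

Answer: A421Y,H617V,S887D,S943M,V774K,W800C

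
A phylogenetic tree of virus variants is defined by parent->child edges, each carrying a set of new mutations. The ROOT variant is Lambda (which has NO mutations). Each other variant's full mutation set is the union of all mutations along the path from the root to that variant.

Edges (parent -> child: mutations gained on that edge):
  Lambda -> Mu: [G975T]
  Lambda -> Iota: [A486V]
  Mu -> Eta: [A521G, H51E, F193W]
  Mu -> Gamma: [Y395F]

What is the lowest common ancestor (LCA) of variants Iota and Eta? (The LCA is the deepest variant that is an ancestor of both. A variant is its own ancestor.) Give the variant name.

Path from root to Iota: Lambda -> Iota
  ancestors of Iota: {Lambda, Iota}
Path from root to Eta: Lambda -> Mu -> Eta
  ancestors of Eta: {Lambda, Mu, Eta}
Common ancestors: {Lambda}
Walk up from Eta: Eta (not in ancestors of Iota), Mu (not in ancestors of Iota), Lambda (in ancestors of Iota)
Deepest common ancestor (LCA) = Lambda

Answer: Lambda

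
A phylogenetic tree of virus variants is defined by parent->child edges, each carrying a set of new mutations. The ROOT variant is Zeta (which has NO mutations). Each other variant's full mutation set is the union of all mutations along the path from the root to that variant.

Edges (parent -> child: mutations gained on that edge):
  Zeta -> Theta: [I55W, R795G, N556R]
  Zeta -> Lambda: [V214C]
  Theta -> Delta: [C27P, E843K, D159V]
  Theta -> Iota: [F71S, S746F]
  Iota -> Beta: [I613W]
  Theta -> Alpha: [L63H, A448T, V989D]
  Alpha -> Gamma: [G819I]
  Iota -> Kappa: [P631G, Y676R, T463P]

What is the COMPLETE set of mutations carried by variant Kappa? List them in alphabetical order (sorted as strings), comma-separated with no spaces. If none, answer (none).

Answer: F71S,I55W,N556R,P631G,R795G,S746F,T463P,Y676R

Derivation:
At Zeta: gained [] -> total []
At Theta: gained ['I55W', 'R795G', 'N556R'] -> total ['I55W', 'N556R', 'R795G']
At Iota: gained ['F71S', 'S746F'] -> total ['F71S', 'I55W', 'N556R', 'R795G', 'S746F']
At Kappa: gained ['P631G', 'Y676R', 'T463P'] -> total ['F71S', 'I55W', 'N556R', 'P631G', 'R795G', 'S746F', 'T463P', 'Y676R']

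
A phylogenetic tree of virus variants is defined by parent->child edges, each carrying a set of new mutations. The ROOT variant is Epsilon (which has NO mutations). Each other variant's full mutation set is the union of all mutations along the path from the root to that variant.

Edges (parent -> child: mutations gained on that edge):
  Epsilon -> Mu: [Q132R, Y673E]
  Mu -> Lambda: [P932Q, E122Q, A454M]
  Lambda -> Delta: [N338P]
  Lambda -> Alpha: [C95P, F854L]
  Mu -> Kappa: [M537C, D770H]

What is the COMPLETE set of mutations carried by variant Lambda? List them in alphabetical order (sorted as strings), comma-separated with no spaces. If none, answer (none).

Answer: A454M,E122Q,P932Q,Q132R,Y673E

Derivation:
At Epsilon: gained [] -> total []
At Mu: gained ['Q132R', 'Y673E'] -> total ['Q132R', 'Y673E']
At Lambda: gained ['P932Q', 'E122Q', 'A454M'] -> total ['A454M', 'E122Q', 'P932Q', 'Q132R', 'Y673E']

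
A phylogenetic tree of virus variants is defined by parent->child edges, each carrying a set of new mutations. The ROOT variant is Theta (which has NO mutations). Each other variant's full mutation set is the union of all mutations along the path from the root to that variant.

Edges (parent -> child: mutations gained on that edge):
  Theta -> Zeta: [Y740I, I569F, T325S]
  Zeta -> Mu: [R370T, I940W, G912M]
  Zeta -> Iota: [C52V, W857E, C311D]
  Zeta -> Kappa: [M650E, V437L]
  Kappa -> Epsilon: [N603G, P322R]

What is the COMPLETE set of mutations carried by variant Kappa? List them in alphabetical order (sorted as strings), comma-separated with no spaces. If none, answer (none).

Answer: I569F,M650E,T325S,V437L,Y740I

Derivation:
At Theta: gained [] -> total []
At Zeta: gained ['Y740I', 'I569F', 'T325S'] -> total ['I569F', 'T325S', 'Y740I']
At Kappa: gained ['M650E', 'V437L'] -> total ['I569F', 'M650E', 'T325S', 'V437L', 'Y740I']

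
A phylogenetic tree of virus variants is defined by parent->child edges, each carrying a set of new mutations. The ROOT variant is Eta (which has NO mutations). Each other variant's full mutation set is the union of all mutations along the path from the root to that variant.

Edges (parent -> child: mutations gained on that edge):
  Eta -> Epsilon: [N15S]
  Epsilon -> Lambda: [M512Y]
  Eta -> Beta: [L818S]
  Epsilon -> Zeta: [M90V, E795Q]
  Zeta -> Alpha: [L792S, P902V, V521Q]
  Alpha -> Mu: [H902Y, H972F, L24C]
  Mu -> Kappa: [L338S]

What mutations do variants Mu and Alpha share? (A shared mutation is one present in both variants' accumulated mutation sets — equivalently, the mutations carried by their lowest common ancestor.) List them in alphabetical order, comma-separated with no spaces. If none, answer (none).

Accumulating mutations along path to Mu:
  At Eta: gained [] -> total []
  At Epsilon: gained ['N15S'] -> total ['N15S']
  At Zeta: gained ['M90V', 'E795Q'] -> total ['E795Q', 'M90V', 'N15S']
  At Alpha: gained ['L792S', 'P902V', 'V521Q'] -> total ['E795Q', 'L792S', 'M90V', 'N15S', 'P902V', 'V521Q']
  At Mu: gained ['H902Y', 'H972F', 'L24C'] -> total ['E795Q', 'H902Y', 'H972F', 'L24C', 'L792S', 'M90V', 'N15S', 'P902V', 'V521Q']
Mutations(Mu) = ['E795Q', 'H902Y', 'H972F', 'L24C', 'L792S', 'M90V', 'N15S', 'P902V', 'V521Q']
Accumulating mutations along path to Alpha:
  At Eta: gained [] -> total []
  At Epsilon: gained ['N15S'] -> total ['N15S']
  At Zeta: gained ['M90V', 'E795Q'] -> total ['E795Q', 'M90V', 'N15S']
  At Alpha: gained ['L792S', 'P902V', 'V521Q'] -> total ['E795Q', 'L792S', 'M90V', 'N15S', 'P902V', 'V521Q']
Mutations(Alpha) = ['E795Q', 'L792S', 'M90V', 'N15S', 'P902V', 'V521Q']
Intersection: ['E795Q', 'H902Y', 'H972F', 'L24C', 'L792S', 'M90V', 'N15S', 'P902V', 'V521Q'] ∩ ['E795Q', 'L792S', 'M90V', 'N15S', 'P902V', 'V521Q'] = ['E795Q', 'L792S', 'M90V', 'N15S', 'P902V', 'V521Q']

Answer: E795Q,L792S,M90V,N15S,P902V,V521Q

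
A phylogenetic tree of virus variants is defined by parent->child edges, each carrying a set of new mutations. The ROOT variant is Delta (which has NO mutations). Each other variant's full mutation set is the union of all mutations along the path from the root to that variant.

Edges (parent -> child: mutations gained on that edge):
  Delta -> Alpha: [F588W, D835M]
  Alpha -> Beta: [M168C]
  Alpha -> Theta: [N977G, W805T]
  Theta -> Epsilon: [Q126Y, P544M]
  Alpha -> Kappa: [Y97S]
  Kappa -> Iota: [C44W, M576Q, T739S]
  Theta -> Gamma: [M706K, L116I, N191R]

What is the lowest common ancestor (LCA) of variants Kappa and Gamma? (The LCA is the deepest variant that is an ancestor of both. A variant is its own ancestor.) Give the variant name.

Answer: Alpha

Derivation:
Path from root to Kappa: Delta -> Alpha -> Kappa
  ancestors of Kappa: {Delta, Alpha, Kappa}
Path from root to Gamma: Delta -> Alpha -> Theta -> Gamma
  ancestors of Gamma: {Delta, Alpha, Theta, Gamma}
Common ancestors: {Delta, Alpha}
Walk up from Gamma: Gamma (not in ancestors of Kappa), Theta (not in ancestors of Kappa), Alpha (in ancestors of Kappa), Delta (in ancestors of Kappa)
Deepest common ancestor (LCA) = Alpha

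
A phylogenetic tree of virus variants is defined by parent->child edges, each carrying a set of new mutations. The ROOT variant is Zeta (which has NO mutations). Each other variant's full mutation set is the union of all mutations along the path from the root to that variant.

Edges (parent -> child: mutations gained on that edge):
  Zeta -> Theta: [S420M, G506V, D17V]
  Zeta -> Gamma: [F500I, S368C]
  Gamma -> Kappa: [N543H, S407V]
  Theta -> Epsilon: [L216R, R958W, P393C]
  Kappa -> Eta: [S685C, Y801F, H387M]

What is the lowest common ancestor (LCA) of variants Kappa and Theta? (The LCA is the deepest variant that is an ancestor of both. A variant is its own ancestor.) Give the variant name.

Answer: Zeta

Derivation:
Path from root to Kappa: Zeta -> Gamma -> Kappa
  ancestors of Kappa: {Zeta, Gamma, Kappa}
Path from root to Theta: Zeta -> Theta
  ancestors of Theta: {Zeta, Theta}
Common ancestors: {Zeta}
Walk up from Theta: Theta (not in ancestors of Kappa), Zeta (in ancestors of Kappa)
Deepest common ancestor (LCA) = Zeta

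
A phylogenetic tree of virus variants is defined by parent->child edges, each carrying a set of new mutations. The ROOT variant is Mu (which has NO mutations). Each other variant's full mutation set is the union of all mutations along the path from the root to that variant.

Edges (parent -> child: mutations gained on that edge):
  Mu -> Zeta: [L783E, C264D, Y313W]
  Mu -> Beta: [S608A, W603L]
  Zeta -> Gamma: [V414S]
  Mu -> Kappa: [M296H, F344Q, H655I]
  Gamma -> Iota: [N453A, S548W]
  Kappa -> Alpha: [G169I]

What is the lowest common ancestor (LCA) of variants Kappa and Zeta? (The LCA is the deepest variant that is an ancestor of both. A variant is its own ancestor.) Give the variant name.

Answer: Mu

Derivation:
Path from root to Kappa: Mu -> Kappa
  ancestors of Kappa: {Mu, Kappa}
Path from root to Zeta: Mu -> Zeta
  ancestors of Zeta: {Mu, Zeta}
Common ancestors: {Mu}
Walk up from Zeta: Zeta (not in ancestors of Kappa), Mu (in ancestors of Kappa)
Deepest common ancestor (LCA) = Mu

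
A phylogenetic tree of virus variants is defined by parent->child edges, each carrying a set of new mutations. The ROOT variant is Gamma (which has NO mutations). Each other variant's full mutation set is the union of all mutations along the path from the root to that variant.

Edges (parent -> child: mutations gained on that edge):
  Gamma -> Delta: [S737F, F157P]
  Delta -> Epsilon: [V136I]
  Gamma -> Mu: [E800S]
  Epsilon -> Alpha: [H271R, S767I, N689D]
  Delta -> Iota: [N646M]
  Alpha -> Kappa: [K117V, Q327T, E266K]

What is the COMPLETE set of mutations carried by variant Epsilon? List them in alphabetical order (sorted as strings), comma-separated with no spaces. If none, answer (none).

At Gamma: gained [] -> total []
At Delta: gained ['S737F', 'F157P'] -> total ['F157P', 'S737F']
At Epsilon: gained ['V136I'] -> total ['F157P', 'S737F', 'V136I']

Answer: F157P,S737F,V136I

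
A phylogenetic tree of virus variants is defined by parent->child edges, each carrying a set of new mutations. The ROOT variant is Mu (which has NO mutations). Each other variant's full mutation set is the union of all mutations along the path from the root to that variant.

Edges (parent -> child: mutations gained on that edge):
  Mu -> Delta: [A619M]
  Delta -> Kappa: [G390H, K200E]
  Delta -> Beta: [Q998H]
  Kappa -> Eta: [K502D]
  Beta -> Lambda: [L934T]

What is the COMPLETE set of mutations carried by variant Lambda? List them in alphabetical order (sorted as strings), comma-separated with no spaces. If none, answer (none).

At Mu: gained [] -> total []
At Delta: gained ['A619M'] -> total ['A619M']
At Beta: gained ['Q998H'] -> total ['A619M', 'Q998H']
At Lambda: gained ['L934T'] -> total ['A619M', 'L934T', 'Q998H']

Answer: A619M,L934T,Q998H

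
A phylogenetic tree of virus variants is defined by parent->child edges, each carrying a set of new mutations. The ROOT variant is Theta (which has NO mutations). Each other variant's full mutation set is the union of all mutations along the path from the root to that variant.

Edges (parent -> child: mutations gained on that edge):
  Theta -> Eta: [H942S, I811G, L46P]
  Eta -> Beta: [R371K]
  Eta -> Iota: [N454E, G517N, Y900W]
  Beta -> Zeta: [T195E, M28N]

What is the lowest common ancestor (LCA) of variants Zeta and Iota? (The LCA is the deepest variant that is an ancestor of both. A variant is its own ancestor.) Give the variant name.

Answer: Eta

Derivation:
Path from root to Zeta: Theta -> Eta -> Beta -> Zeta
  ancestors of Zeta: {Theta, Eta, Beta, Zeta}
Path from root to Iota: Theta -> Eta -> Iota
  ancestors of Iota: {Theta, Eta, Iota}
Common ancestors: {Theta, Eta}
Walk up from Iota: Iota (not in ancestors of Zeta), Eta (in ancestors of Zeta), Theta (in ancestors of Zeta)
Deepest common ancestor (LCA) = Eta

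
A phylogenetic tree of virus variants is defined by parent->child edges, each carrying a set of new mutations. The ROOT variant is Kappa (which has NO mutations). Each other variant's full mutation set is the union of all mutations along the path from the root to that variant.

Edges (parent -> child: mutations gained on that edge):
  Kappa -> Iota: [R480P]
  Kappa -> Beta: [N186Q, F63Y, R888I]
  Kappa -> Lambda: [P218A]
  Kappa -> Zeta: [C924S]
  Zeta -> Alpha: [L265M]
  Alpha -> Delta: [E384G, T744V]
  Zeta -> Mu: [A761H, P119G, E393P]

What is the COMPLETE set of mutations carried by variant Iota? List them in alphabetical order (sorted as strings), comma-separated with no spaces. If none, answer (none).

Answer: R480P

Derivation:
At Kappa: gained [] -> total []
At Iota: gained ['R480P'] -> total ['R480P']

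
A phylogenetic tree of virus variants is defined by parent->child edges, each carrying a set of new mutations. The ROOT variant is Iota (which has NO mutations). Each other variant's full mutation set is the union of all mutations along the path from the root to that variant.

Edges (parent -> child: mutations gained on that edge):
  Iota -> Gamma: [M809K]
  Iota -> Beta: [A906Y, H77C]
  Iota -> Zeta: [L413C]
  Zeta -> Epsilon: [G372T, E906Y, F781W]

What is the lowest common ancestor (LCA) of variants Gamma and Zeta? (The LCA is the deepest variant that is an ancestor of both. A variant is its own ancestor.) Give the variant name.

Answer: Iota

Derivation:
Path from root to Gamma: Iota -> Gamma
  ancestors of Gamma: {Iota, Gamma}
Path from root to Zeta: Iota -> Zeta
  ancestors of Zeta: {Iota, Zeta}
Common ancestors: {Iota}
Walk up from Zeta: Zeta (not in ancestors of Gamma), Iota (in ancestors of Gamma)
Deepest common ancestor (LCA) = Iota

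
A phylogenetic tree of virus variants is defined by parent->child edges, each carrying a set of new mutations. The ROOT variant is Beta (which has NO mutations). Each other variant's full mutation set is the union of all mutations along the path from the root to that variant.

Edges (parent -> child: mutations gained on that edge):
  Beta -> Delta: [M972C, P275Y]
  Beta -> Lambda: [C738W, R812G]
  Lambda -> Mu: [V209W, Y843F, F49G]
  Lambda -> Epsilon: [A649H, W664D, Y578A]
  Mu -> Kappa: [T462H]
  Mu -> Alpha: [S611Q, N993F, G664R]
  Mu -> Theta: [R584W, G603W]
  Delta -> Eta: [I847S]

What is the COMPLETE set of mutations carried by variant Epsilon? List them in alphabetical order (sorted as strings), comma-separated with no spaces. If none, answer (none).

At Beta: gained [] -> total []
At Lambda: gained ['C738W', 'R812G'] -> total ['C738W', 'R812G']
At Epsilon: gained ['A649H', 'W664D', 'Y578A'] -> total ['A649H', 'C738W', 'R812G', 'W664D', 'Y578A']

Answer: A649H,C738W,R812G,W664D,Y578A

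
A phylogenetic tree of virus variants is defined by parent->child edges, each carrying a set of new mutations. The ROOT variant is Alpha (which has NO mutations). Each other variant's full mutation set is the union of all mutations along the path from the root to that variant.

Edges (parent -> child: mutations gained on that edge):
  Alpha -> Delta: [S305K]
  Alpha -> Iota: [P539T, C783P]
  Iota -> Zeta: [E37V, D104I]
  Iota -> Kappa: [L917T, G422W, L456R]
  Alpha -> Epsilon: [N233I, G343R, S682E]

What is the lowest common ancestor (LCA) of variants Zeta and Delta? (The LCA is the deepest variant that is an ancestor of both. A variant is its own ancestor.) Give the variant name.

Path from root to Zeta: Alpha -> Iota -> Zeta
  ancestors of Zeta: {Alpha, Iota, Zeta}
Path from root to Delta: Alpha -> Delta
  ancestors of Delta: {Alpha, Delta}
Common ancestors: {Alpha}
Walk up from Delta: Delta (not in ancestors of Zeta), Alpha (in ancestors of Zeta)
Deepest common ancestor (LCA) = Alpha

Answer: Alpha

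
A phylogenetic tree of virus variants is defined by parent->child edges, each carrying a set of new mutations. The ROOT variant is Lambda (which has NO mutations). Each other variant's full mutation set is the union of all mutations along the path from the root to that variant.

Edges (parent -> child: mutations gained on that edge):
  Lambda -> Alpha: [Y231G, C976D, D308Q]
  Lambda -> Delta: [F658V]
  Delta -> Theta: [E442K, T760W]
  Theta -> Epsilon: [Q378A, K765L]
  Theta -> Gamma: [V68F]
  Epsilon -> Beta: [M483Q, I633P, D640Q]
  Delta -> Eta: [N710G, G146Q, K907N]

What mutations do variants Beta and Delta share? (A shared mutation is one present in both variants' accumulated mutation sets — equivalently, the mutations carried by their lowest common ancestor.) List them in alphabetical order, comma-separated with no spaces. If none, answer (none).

Accumulating mutations along path to Beta:
  At Lambda: gained [] -> total []
  At Delta: gained ['F658V'] -> total ['F658V']
  At Theta: gained ['E442K', 'T760W'] -> total ['E442K', 'F658V', 'T760W']
  At Epsilon: gained ['Q378A', 'K765L'] -> total ['E442K', 'F658V', 'K765L', 'Q378A', 'T760W']
  At Beta: gained ['M483Q', 'I633P', 'D640Q'] -> total ['D640Q', 'E442K', 'F658V', 'I633P', 'K765L', 'M483Q', 'Q378A', 'T760W']
Mutations(Beta) = ['D640Q', 'E442K', 'F658V', 'I633P', 'K765L', 'M483Q', 'Q378A', 'T760W']
Accumulating mutations along path to Delta:
  At Lambda: gained [] -> total []
  At Delta: gained ['F658V'] -> total ['F658V']
Mutations(Delta) = ['F658V']
Intersection: ['D640Q', 'E442K', 'F658V', 'I633P', 'K765L', 'M483Q', 'Q378A', 'T760W'] ∩ ['F658V'] = ['F658V']

Answer: F658V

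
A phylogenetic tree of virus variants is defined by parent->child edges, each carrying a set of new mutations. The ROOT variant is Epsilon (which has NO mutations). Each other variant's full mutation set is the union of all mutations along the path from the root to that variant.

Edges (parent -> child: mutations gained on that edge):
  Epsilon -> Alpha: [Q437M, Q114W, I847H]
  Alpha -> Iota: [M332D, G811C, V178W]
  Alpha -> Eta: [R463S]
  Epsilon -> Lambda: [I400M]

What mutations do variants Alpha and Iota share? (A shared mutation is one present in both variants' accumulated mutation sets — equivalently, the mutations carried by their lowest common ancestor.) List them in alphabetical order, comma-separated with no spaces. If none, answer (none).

Answer: I847H,Q114W,Q437M

Derivation:
Accumulating mutations along path to Alpha:
  At Epsilon: gained [] -> total []
  At Alpha: gained ['Q437M', 'Q114W', 'I847H'] -> total ['I847H', 'Q114W', 'Q437M']
Mutations(Alpha) = ['I847H', 'Q114W', 'Q437M']
Accumulating mutations along path to Iota:
  At Epsilon: gained [] -> total []
  At Alpha: gained ['Q437M', 'Q114W', 'I847H'] -> total ['I847H', 'Q114W', 'Q437M']
  At Iota: gained ['M332D', 'G811C', 'V178W'] -> total ['G811C', 'I847H', 'M332D', 'Q114W', 'Q437M', 'V178W']
Mutations(Iota) = ['G811C', 'I847H', 'M332D', 'Q114W', 'Q437M', 'V178W']
Intersection: ['I847H', 'Q114W', 'Q437M'] ∩ ['G811C', 'I847H', 'M332D', 'Q114W', 'Q437M', 'V178W'] = ['I847H', 'Q114W', 'Q437M']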